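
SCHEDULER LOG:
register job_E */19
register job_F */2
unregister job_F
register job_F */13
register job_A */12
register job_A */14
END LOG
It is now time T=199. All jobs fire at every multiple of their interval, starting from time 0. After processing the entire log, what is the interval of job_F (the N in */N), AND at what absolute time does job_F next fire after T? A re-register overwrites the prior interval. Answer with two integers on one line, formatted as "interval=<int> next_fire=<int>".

Answer: interval=13 next_fire=208

Derivation:
Op 1: register job_E */19 -> active={job_E:*/19}
Op 2: register job_F */2 -> active={job_E:*/19, job_F:*/2}
Op 3: unregister job_F -> active={job_E:*/19}
Op 4: register job_F */13 -> active={job_E:*/19, job_F:*/13}
Op 5: register job_A */12 -> active={job_A:*/12, job_E:*/19, job_F:*/13}
Op 6: register job_A */14 -> active={job_A:*/14, job_E:*/19, job_F:*/13}
Final interval of job_F = 13
Next fire of job_F after T=199: (199//13+1)*13 = 208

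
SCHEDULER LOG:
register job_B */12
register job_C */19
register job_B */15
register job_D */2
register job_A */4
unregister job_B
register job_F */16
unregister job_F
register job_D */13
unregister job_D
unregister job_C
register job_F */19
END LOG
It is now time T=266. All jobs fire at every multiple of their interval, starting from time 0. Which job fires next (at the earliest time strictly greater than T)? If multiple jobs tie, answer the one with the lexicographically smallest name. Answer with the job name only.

Answer: job_A

Derivation:
Op 1: register job_B */12 -> active={job_B:*/12}
Op 2: register job_C */19 -> active={job_B:*/12, job_C:*/19}
Op 3: register job_B */15 -> active={job_B:*/15, job_C:*/19}
Op 4: register job_D */2 -> active={job_B:*/15, job_C:*/19, job_D:*/2}
Op 5: register job_A */4 -> active={job_A:*/4, job_B:*/15, job_C:*/19, job_D:*/2}
Op 6: unregister job_B -> active={job_A:*/4, job_C:*/19, job_D:*/2}
Op 7: register job_F */16 -> active={job_A:*/4, job_C:*/19, job_D:*/2, job_F:*/16}
Op 8: unregister job_F -> active={job_A:*/4, job_C:*/19, job_D:*/2}
Op 9: register job_D */13 -> active={job_A:*/4, job_C:*/19, job_D:*/13}
Op 10: unregister job_D -> active={job_A:*/4, job_C:*/19}
Op 11: unregister job_C -> active={job_A:*/4}
Op 12: register job_F */19 -> active={job_A:*/4, job_F:*/19}
  job_A: interval 4, next fire after T=266 is 268
  job_F: interval 19, next fire after T=266 is 285
Earliest = 268, winner (lex tiebreak) = job_A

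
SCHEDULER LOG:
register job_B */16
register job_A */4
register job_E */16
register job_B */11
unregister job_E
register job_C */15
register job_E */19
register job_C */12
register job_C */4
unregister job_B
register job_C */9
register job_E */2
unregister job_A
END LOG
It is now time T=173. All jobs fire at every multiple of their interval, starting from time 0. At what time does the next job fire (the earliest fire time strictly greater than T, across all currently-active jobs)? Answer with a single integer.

Answer: 174

Derivation:
Op 1: register job_B */16 -> active={job_B:*/16}
Op 2: register job_A */4 -> active={job_A:*/4, job_B:*/16}
Op 3: register job_E */16 -> active={job_A:*/4, job_B:*/16, job_E:*/16}
Op 4: register job_B */11 -> active={job_A:*/4, job_B:*/11, job_E:*/16}
Op 5: unregister job_E -> active={job_A:*/4, job_B:*/11}
Op 6: register job_C */15 -> active={job_A:*/4, job_B:*/11, job_C:*/15}
Op 7: register job_E */19 -> active={job_A:*/4, job_B:*/11, job_C:*/15, job_E:*/19}
Op 8: register job_C */12 -> active={job_A:*/4, job_B:*/11, job_C:*/12, job_E:*/19}
Op 9: register job_C */4 -> active={job_A:*/4, job_B:*/11, job_C:*/4, job_E:*/19}
Op 10: unregister job_B -> active={job_A:*/4, job_C:*/4, job_E:*/19}
Op 11: register job_C */9 -> active={job_A:*/4, job_C:*/9, job_E:*/19}
Op 12: register job_E */2 -> active={job_A:*/4, job_C:*/9, job_E:*/2}
Op 13: unregister job_A -> active={job_C:*/9, job_E:*/2}
  job_C: interval 9, next fire after T=173 is 180
  job_E: interval 2, next fire after T=173 is 174
Earliest fire time = 174 (job job_E)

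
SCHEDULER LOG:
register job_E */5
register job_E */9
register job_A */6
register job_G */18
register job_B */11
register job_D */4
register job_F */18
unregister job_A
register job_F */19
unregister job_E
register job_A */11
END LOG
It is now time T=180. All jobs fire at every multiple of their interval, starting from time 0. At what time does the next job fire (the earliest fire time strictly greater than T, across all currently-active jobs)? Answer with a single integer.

Answer: 184

Derivation:
Op 1: register job_E */5 -> active={job_E:*/5}
Op 2: register job_E */9 -> active={job_E:*/9}
Op 3: register job_A */6 -> active={job_A:*/6, job_E:*/9}
Op 4: register job_G */18 -> active={job_A:*/6, job_E:*/9, job_G:*/18}
Op 5: register job_B */11 -> active={job_A:*/6, job_B:*/11, job_E:*/9, job_G:*/18}
Op 6: register job_D */4 -> active={job_A:*/6, job_B:*/11, job_D:*/4, job_E:*/9, job_G:*/18}
Op 7: register job_F */18 -> active={job_A:*/6, job_B:*/11, job_D:*/4, job_E:*/9, job_F:*/18, job_G:*/18}
Op 8: unregister job_A -> active={job_B:*/11, job_D:*/4, job_E:*/9, job_F:*/18, job_G:*/18}
Op 9: register job_F */19 -> active={job_B:*/11, job_D:*/4, job_E:*/9, job_F:*/19, job_G:*/18}
Op 10: unregister job_E -> active={job_B:*/11, job_D:*/4, job_F:*/19, job_G:*/18}
Op 11: register job_A */11 -> active={job_A:*/11, job_B:*/11, job_D:*/4, job_F:*/19, job_G:*/18}
  job_A: interval 11, next fire after T=180 is 187
  job_B: interval 11, next fire after T=180 is 187
  job_D: interval 4, next fire after T=180 is 184
  job_F: interval 19, next fire after T=180 is 190
  job_G: interval 18, next fire after T=180 is 198
Earliest fire time = 184 (job job_D)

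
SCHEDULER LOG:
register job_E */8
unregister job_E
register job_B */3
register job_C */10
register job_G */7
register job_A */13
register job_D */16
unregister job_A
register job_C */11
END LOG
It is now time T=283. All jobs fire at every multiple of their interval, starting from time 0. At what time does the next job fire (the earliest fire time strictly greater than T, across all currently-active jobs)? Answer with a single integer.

Answer: 285

Derivation:
Op 1: register job_E */8 -> active={job_E:*/8}
Op 2: unregister job_E -> active={}
Op 3: register job_B */3 -> active={job_B:*/3}
Op 4: register job_C */10 -> active={job_B:*/3, job_C:*/10}
Op 5: register job_G */7 -> active={job_B:*/3, job_C:*/10, job_G:*/7}
Op 6: register job_A */13 -> active={job_A:*/13, job_B:*/3, job_C:*/10, job_G:*/7}
Op 7: register job_D */16 -> active={job_A:*/13, job_B:*/3, job_C:*/10, job_D:*/16, job_G:*/7}
Op 8: unregister job_A -> active={job_B:*/3, job_C:*/10, job_D:*/16, job_G:*/7}
Op 9: register job_C */11 -> active={job_B:*/3, job_C:*/11, job_D:*/16, job_G:*/7}
  job_B: interval 3, next fire after T=283 is 285
  job_C: interval 11, next fire after T=283 is 286
  job_D: interval 16, next fire after T=283 is 288
  job_G: interval 7, next fire after T=283 is 287
Earliest fire time = 285 (job job_B)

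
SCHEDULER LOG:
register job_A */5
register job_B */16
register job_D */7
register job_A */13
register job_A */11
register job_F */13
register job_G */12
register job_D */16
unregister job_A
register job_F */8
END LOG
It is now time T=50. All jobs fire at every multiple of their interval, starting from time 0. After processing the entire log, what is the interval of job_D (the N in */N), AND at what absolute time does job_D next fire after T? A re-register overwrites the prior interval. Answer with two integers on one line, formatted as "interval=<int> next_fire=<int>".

Op 1: register job_A */5 -> active={job_A:*/5}
Op 2: register job_B */16 -> active={job_A:*/5, job_B:*/16}
Op 3: register job_D */7 -> active={job_A:*/5, job_B:*/16, job_D:*/7}
Op 4: register job_A */13 -> active={job_A:*/13, job_B:*/16, job_D:*/7}
Op 5: register job_A */11 -> active={job_A:*/11, job_B:*/16, job_D:*/7}
Op 6: register job_F */13 -> active={job_A:*/11, job_B:*/16, job_D:*/7, job_F:*/13}
Op 7: register job_G */12 -> active={job_A:*/11, job_B:*/16, job_D:*/7, job_F:*/13, job_G:*/12}
Op 8: register job_D */16 -> active={job_A:*/11, job_B:*/16, job_D:*/16, job_F:*/13, job_G:*/12}
Op 9: unregister job_A -> active={job_B:*/16, job_D:*/16, job_F:*/13, job_G:*/12}
Op 10: register job_F */8 -> active={job_B:*/16, job_D:*/16, job_F:*/8, job_G:*/12}
Final interval of job_D = 16
Next fire of job_D after T=50: (50//16+1)*16 = 64

Answer: interval=16 next_fire=64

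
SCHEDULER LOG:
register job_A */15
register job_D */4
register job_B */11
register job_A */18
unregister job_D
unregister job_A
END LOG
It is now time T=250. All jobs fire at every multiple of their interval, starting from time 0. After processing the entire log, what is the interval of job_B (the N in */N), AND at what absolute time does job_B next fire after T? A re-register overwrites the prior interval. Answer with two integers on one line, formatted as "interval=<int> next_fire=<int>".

Op 1: register job_A */15 -> active={job_A:*/15}
Op 2: register job_D */4 -> active={job_A:*/15, job_D:*/4}
Op 3: register job_B */11 -> active={job_A:*/15, job_B:*/11, job_D:*/4}
Op 4: register job_A */18 -> active={job_A:*/18, job_B:*/11, job_D:*/4}
Op 5: unregister job_D -> active={job_A:*/18, job_B:*/11}
Op 6: unregister job_A -> active={job_B:*/11}
Final interval of job_B = 11
Next fire of job_B after T=250: (250//11+1)*11 = 253

Answer: interval=11 next_fire=253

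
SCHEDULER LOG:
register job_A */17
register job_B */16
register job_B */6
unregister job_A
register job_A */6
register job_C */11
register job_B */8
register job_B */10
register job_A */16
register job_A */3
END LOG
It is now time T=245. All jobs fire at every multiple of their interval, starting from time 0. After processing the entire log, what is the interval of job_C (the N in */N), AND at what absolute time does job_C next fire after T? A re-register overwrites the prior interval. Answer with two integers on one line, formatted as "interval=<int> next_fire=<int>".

Answer: interval=11 next_fire=253

Derivation:
Op 1: register job_A */17 -> active={job_A:*/17}
Op 2: register job_B */16 -> active={job_A:*/17, job_B:*/16}
Op 3: register job_B */6 -> active={job_A:*/17, job_B:*/6}
Op 4: unregister job_A -> active={job_B:*/6}
Op 5: register job_A */6 -> active={job_A:*/6, job_B:*/6}
Op 6: register job_C */11 -> active={job_A:*/6, job_B:*/6, job_C:*/11}
Op 7: register job_B */8 -> active={job_A:*/6, job_B:*/8, job_C:*/11}
Op 8: register job_B */10 -> active={job_A:*/6, job_B:*/10, job_C:*/11}
Op 9: register job_A */16 -> active={job_A:*/16, job_B:*/10, job_C:*/11}
Op 10: register job_A */3 -> active={job_A:*/3, job_B:*/10, job_C:*/11}
Final interval of job_C = 11
Next fire of job_C after T=245: (245//11+1)*11 = 253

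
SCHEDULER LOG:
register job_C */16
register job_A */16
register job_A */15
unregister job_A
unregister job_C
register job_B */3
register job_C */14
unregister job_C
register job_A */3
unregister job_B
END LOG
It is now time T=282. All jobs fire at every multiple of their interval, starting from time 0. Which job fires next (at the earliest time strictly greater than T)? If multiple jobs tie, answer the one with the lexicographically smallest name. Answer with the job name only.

Answer: job_A

Derivation:
Op 1: register job_C */16 -> active={job_C:*/16}
Op 2: register job_A */16 -> active={job_A:*/16, job_C:*/16}
Op 3: register job_A */15 -> active={job_A:*/15, job_C:*/16}
Op 4: unregister job_A -> active={job_C:*/16}
Op 5: unregister job_C -> active={}
Op 6: register job_B */3 -> active={job_B:*/3}
Op 7: register job_C */14 -> active={job_B:*/3, job_C:*/14}
Op 8: unregister job_C -> active={job_B:*/3}
Op 9: register job_A */3 -> active={job_A:*/3, job_B:*/3}
Op 10: unregister job_B -> active={job_A:*/3}
  job_A: interval 3, next fire after T=282 is 285
Earliest = 285, winner (lex tiebreak) = job_A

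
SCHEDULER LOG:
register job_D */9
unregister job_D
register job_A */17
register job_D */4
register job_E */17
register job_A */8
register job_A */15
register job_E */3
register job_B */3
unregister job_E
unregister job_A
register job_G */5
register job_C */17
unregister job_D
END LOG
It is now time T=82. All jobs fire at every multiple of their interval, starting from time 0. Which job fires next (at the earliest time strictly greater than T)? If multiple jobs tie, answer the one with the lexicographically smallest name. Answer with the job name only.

Op 1: register job_D */9 -> active={job_D:*/9}
Op 2: unregister job_D -> active={}
Op 3: register job_A */17 -> active={job_A:*/17}
Op 4: register job_D */4 -> active={job_A:*/17, job_D:*/4}
Op 5: register job_E */17 -> active={job_A:*/17, job_D:*/4, job_E:*/17}
Op 6: register job_A */8 -> active={job_A:*/8, job_D:*/4, job_E:*/17}
Op 7: register job_A */15 -> active={job_A:*/15, job_D:*/4, job_E:*/17}
Op 8: register job_E */3 -> active={job_A:*/15, job_D:*/4, job_E:*/3}
Op 9: register job_B */3 -> active={job_A:*/15, job_B:*/3, job_D:*/4, job_E:*/3}
Op 10: unregister job_E -> active={job_A:*/15, job_B:*/3, job_D:*/4}
Op 11: unregister job_A -> active={job_B:*/3, job_D:*/4}
Op 12: register job_G */5 -> active={job_B:*/3, job_D:*/4, job_G:*/5}
Op 13: register job_C */17 -> active={job_B:*/3, job_C:*/17, job_D:*/4, job_G:*/5}
Op 14: unregister job_D -> active={job_B:*/3, job_C:*/17, job_G:*/5}
  job_B: interval 3, next fire after T=82 is 84
  job_C: interval 17, next fire after T=82 is 85
  job_G: interval 5, next fire after T=82 is 85
Earliest = 84, winner (lex tiebreak) = job_B

Answer: job_B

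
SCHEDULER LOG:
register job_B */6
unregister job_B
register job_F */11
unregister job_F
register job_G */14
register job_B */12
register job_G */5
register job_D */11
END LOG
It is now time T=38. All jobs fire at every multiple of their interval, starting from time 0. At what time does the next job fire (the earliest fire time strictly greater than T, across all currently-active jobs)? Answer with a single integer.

Answer: 40

Derivation:
Op 1: register job_B */6 -> active={job_B:*/6}
Op 2: unregister job_B -> active={}
Op 3: register job_F */11 -> active={job_F:*/11}
Op 4: unregister job_F -> active={}
Op 5: register job_G */14 -> active={job_G:*/14}
Op 6: register job_B */12 -> active={job_B:*/12, job_G:*/14}
Op 7: register job_G */5 -> active={job_B:*/12, job_G:*/5}
Op 8: register job_D */11 -> active={job_B:*/12, job_D:*/11, job_G:*/5}
  job_B: interval 12, next fire after T=38 is 48
  job_D: interval 11, next fire after T=38 is 44
  job_G: interval 5, next fire after T=38 is 40
Earliest fire time = 40 (job job_G)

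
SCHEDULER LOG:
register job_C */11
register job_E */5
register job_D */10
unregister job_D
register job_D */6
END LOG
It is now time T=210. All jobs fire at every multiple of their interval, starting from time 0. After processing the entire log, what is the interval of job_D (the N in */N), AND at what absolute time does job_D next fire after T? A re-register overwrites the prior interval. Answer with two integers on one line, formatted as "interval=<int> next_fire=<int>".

Answer: interval=6 next_fire=216

Derivation:
Op 1: register job_C */11 -> active={job_C:*/11}
Op 2: register job_E */5 -> active={job_C:*/11, job_E:*/5}
Op 3: register job_D */10 -> active={job_C:*/11, job_D:*/10, job_E:*/5}
Op 4: unregister job_D -> active={job_C:*/11, job_E:*/5}
Op 5: register job_D */6 -> active={job_C:*/11, job_D:*/6, job_E:*/5}
Final interval of job_D = 6
Next fire of job_D after T=210: (210//6+1)*6 = 216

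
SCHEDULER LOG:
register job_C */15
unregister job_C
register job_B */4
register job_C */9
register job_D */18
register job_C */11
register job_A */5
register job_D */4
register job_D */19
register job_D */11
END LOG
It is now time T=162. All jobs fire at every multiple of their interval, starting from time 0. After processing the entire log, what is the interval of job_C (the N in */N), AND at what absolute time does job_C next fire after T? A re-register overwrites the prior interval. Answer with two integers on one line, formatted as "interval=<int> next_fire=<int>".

Answer: interval=11 next_fire=165

Derivation:
Op 1: register job_C */15 -> active={job_C:*/15}
Op 2: unregister job_C -> active={}
Op 3: register job_B */4 -> active={job_B:*/4}
Op 4: register job_C */9 -> active={job_B:*/4, job_C:*/9}
Op 5: register job_D */18 -> active={job_B:*/4, job_C:*/9, job_D:*/18}
Op 6: register job_C */11 -> active={job_B:*/4, job_C:*/11, job_D:*/18}
Op 7: register job_A */5 -> active={job_A:*/5, job_B:*/4, job_C:*/11, job_D:*/18}
Op 8: register job_D */4 -> active={job_A:*/5, job_B:*/4, job_C:*/11, job_D:*/4}
Op 9: register job_D */19 -> active={job_A:*/5, job_B:*/4, job_C:*/11, job_D:*/19}
Op 10: register job_D */11 -> active={job_A:*/5, job_B:*/4, job_C:*/11, job_D:*/11}
Final interval of job_C = 11
Next fire of job_C after T=162: (162//11+1)*11 = 165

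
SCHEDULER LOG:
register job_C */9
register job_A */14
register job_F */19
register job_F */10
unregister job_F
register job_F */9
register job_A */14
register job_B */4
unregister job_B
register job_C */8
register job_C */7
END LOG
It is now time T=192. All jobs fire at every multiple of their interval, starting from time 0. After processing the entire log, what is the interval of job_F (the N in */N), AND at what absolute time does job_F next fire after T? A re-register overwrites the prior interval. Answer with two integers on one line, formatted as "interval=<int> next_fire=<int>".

Answer: interval=9 next_fire=198

Derivation:
Op 1: register job_C */9 -> active={job_C:*/9}
Op 2: register job_A */14 -> active={job_A:*/14, job_C:*/9}
Op 3: register job_F */19 -> active={job_A:*/14, job_C:*/9, job_F:*/19}
Op 4: register job_F */10 -> active={job_A:*/14, job_C:*/9, job_F:*/10}
Op 5: unregister job_F -> active={job_A:*/14, job_C:*/9}
Op 6: register job_F */9 -> active={job_A:*/14, job_C:*/9, job_F:*/9}
Op 7: register job_A */14 -> active={job_A:*/14, job_C:*/9, job_F:*/9}
Op 8: register job_B */4 -> active={job_A:*/14, job_B:*/4, job_C:*/9, job_F:*/9}
Op 9: unregister job_B -> active={job_A:*/14, job_C:*/9, job_F:*/9}
Op 10: register job_C */8 -> active={job_A:*/14, job_C:*/8, job_F:*/9}
Op 11: register job_C */7 -> active={job_A:*/14, job_C:*/7, job_F:*/9}
Final interval of job_F = 9
Next fire of job_F after T=192: (192//9+1)*9 = 198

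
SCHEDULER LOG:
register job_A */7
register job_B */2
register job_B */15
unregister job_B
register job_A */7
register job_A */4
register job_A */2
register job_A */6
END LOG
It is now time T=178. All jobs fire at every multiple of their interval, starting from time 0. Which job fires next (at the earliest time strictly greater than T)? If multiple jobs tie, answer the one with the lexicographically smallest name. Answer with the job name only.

Op 1: register job_A */7 -> active={job_A:*/7}
Op 2: register job_B */2 -> active={job_A:*/7, job_B:*/2}
Op 3: register job_B */15 -> active={job_A:*/7, job_B:*/15}
Op 4: unregister job_B -> active={job_A:*/7}
Op 5: register job_A */7 -> active={job_A:*/7}
Op 6: register job_A */4 -> active={job_A:*/4}
Op 7: register job_A */2 -> active={job_A:*/2}
Op 8: register job_A */6 -> active={job_A:*/6}
  job_A: interval 6, next fire after T=178 is 180
Earliest = 180, winner (lex tiebreak) = job_A

Answer: job_A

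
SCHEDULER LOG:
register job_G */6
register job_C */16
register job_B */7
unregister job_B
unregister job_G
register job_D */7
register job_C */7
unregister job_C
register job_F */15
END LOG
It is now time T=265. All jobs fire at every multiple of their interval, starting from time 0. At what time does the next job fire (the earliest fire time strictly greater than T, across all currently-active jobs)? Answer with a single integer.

Op 1: register job_G */6 -> active={job_G:*/6}
Op 2: register job_C */16 -> active={job_C:*/16, job_G:*/6}
Op 3: register job_B */7 -> active={job_B:*/7, job_C:*/16, job_G:*/6}
Op 4: unregister job_B -> active={job_C:*/16, job_G:*/6}
Op 5: unregister job_G -> active={job_C:*/16}
Op 6: register job_D */7 -> active={job_C:*/16, job_D:*/7}
Op 7: register job_C */7 -> active={job_C:*/7, job_D:*/7}
Op 8: unregister job_C -> active={job_D:*/7}
Op 9: register job_F */15 -> active={job_D:*/7, job_F:*/15}
  job_D: interval 7, next fire after T=265 is 266
  job_F: interval 15, next fire after T=265 is 270
Earliest fire time = 266 (job job_D)

Answer: 266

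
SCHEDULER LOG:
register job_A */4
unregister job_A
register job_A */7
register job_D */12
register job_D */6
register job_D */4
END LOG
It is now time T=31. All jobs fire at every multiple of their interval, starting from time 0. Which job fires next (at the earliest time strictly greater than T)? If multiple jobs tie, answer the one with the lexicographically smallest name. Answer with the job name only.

Answer: job_D

Derivation:
Op 1: register job_A */4 -> active={job_A:*/4}
Op 2: unregister job_A -> active={}
Op 3: register job_A */7 -> active={job_A:*/7}
Op 4: register job_D */12 -> active={job_A:*/7, job_D:*/12}
Op 5: register job_D */6 -> active={job_A:*/7, job_D:*/6}
Op 6: register job_D */4 -> active={job_A:*/7, job_D:*/4}
  job_A: interval 7, next fire after T=31 is 35
  job_D: interval 4, next fire after T=31 is 32
Earliest = 32, winner (lex tiebreak) = job_D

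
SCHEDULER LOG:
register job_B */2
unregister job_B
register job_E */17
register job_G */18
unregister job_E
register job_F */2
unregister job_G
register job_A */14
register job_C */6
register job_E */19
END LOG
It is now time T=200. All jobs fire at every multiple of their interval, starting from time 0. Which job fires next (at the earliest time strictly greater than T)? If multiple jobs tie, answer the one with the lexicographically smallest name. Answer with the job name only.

Answer: job_F

Derivation:
Op 1: register job_B */2 -> active={job_B:*/2}
Op 2: unregister job_B -> active={}
Op 3: register job_E */17 -> active={job_E:*/17}
Op 4: register job_G */18 -> active={job_E:*/17, job_G:*/18}
Op 5: unregister job_E -> active={job_G:*/18}
Op 6: register job_F */2 -> active={job_F:*/2, job_G:*/18}
Op 7: unregister job_G -> active={job_F:*/2}
Op 8: register job_A */14 -> active={job_A:*/14, job_F:*/2}
Op 9: register job_C */6 -> active={job_A:*/14, job_C:*/6, job_F:*/2}
Op 10: register job_E */19 -> active={job_A:*/14, job_C:*/6, job_E:*/19, job_F:*/2}
  job_A: interval 14, next fire after T=200 is 210
  job_C: interval 6, next fire after T=200 is 204
  job_E: interval 19, next fire after T=200 is 209
  job_F: interval 2, next fire after T=200 is 202
Earliest = 202, winner (lex tiebreak) = job_F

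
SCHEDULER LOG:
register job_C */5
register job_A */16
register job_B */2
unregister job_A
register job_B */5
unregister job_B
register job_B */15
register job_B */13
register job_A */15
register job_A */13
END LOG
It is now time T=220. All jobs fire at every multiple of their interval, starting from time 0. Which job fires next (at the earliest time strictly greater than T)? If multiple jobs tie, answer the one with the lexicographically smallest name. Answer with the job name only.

Op 1: register job_C */5 -> active={job_C:*/5}
Op 2: register job_A */16 -> active={job_A:*/16, job_C:*/5}
Op 3: register job_B */2 -> active={job_A:*/16, job_B:*/2, job_C:*/5}
Op 4: unregister job_A -> active={job_B:*/2, job_C:*/5}
Op 5: register job_B */5 -> active={job_B:*/5, job_C:*/5}
Op 6: unregister job_B -> active={job_C:*/5}
Op 7: register job_B */15 -> active={job_B:*/15, job_C:*/5}
Op 8: register job_B */13 -> active={job_B:*/13, job_C:*/5}
Op 9: register job_A */15 -> active={job_A:*/15, job_B:*/13, job_C:*/5}
Op 10: register job_A */13 -> active={job_A:*/13, job_B:*/13, job_C:*/5}
  job_A: interval 13, next fire after T=220 is 221
  job_B: interval 13, next fire after T=220 is 221
  job_C: interval 5, next fire after T=220 is 225
Earliest = 221, winner (lex tiebreak) = job_A

Answer: job_A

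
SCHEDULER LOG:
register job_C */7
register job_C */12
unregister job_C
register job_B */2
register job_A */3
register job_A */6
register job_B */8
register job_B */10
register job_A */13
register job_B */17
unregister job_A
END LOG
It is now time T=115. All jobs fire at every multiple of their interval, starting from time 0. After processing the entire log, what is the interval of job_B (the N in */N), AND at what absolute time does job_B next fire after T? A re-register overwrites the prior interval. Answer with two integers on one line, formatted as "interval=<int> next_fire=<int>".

Op 1: register job_C */7 -> active={job_C:*/7}
Op 2: register job_C */12 -> active={job_C:*/12}
Op 3: unregister job_C -> active={}
Op 4: register job_B */2 -> active={job_B:*/2}
Op 5: register job_A */3 -> active={job_A:*/3, job_B:*/2}
Op 6: register job_A */6 -> active={job_A:*/6, job_B:*/2}
Op 7: register job_B */8 -> active={job_A:*/6, job_B:*/8}
Op 8: register job_B */10 -> active={job_A:*/6, job_B:*/10}
Op 9: register job_A */13 -> active={job_A:*/13, job_B:*/10}
Op 10: register job_B */17 -> active={job_A:*/13, job_B:*/17}
Op 11: unregister job_A -> active={job_B:*/17}
Final interval of job_B = 17
Next fire of job_B after T=115: (115//17+1)*17 = 119

Answer: interval=17 next_fire=119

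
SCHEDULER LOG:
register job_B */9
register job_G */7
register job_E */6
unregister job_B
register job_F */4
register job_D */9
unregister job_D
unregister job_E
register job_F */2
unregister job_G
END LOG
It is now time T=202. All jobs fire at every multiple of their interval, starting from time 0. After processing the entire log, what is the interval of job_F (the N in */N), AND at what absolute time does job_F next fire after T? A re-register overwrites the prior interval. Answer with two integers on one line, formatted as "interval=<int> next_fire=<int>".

Op 1: register job_B */9 -> active={job_B:*/9}
Op 2: register job_G */7 -> active={job_B:*/9, job_G:*/7}
Op 3: register job_E */6 -> active={job_B:*/9, job_E:*/6, job_G:*/7}
Op 4: unregister job_B -> active={job_E:*/6, job_G:*/7}
Op 5: register job_F */4 -> active={job_E:*/6, job_F:*/4, job_G:*/7}
Op 6: register job_D */9 -> active={job_D:*/9, job_E:*/6, job_F:*/4, job_G:*/7}
Op 7: unregister job_D -> active={job_E:*/6, job_F:*/4, job_G:*/7}
Op 8: unregister job_E -> active={job_F:*/4, job_G:*/7}
Op 9: register job_F */2 -> active={job_F:*/2, job_G:*/7}
Op 10: unregister job_G -> active={job_F:*/2}
Final interval of job_F = 2
Next fire of job_F after T=202: (202//2+1)*2 = 204

Answer: interval=2 next_fire=204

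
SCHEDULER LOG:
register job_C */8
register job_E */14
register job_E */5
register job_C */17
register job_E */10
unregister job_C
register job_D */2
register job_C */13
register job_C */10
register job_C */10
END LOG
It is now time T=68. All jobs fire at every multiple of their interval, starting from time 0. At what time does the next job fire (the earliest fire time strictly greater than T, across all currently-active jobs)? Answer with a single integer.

Answer: 70

Derivation:
Op 1: register job_C */8 -> active={job_C:*/8}
Op 2: register job_E */14 -> active={job_C:*/8, job_E:*/14}
Op 3: register job_E */5 -> active={job_C:*/8, job_E:*/5}
Op 4: register job_C */17 -> active={job_C:*/17, job_E:*/5}
Op 5: register job_E */10 -> active={job_C:*/17, job_E:*/10}
Op 6: unregister job_C -> active={job_E:*/10}
Op 7: register job_D */2 -> active={job_D:*/2, job_E:*/10}
Op 8: register job_C */13 -> active={job_C:*/13, job_D:*/2, job_E:*/10}
Op 9: register job_C */10 -> active={job_C:*/10, job_D:*/2, job_E:*/10}
Op 10: register job_C */10 -> active={job_C:*/10, job_D:*/2, job_E:*/10}
  job_C: interval 10, next fire after T=68 is 70
  job_D: interval 2, next fire after T=68 is 70
  job_E: interval 10, next fire after T=68 is 70
Earliest fire time = 70 (job job_C)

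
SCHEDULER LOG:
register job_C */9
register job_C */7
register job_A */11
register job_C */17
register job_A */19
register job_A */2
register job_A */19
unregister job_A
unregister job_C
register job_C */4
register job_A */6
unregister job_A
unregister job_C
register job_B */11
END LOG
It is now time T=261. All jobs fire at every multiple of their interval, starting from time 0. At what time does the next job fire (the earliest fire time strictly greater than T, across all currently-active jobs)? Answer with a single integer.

Answer: 264

Derivation:
Op 1: register job_C */9 -> active={job_C:*/9}
Op 2: register job_C */7 -> active={job_C:*/7}
Op 3: register job_A */11 -> active={job_A:*/11, job_C:*/7}
Op 4: register job_C */17 -> active={job_A:*/11, job_C:*/17}
Op 5: register job_A */19 -> active={job_A:*/19, job_C:*/17}
Op 6: register job_A */2 -> active={job_A:*/2, job_C:*/17}
Op 7: register job_A */19 -> active={job_A:*/19, job_C:*/17}
Op 8: unregister job_A -> active={job_C:*/17}
Op 9: unregister job_C -> active={}
Op 10: register job_C */4 -> active={job_C:*/4}
Op 11: register job_A */6 -> active={job_A:*/6, job_C:*/4}
Op 12: unregister job_A -> active={job_C:*/4}
Op 13: unregister job_C -> active={}
Op 14: register job_B */11 -> active={job_B:*/11}
  job_B: interval 11, next fire after T=261 is 264
Earliest fire time = 264 (job job_B)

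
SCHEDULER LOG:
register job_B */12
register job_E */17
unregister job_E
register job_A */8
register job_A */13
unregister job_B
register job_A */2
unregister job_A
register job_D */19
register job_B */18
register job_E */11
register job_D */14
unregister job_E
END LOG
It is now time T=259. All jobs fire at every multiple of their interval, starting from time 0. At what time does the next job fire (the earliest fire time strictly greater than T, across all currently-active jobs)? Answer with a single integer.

Op 1: register job_B */12 -> active={job_B:*/12}
Op 2: register job_E */17 -> active={job_B:*/12, job_E:*/17}
Op 3: unregister job_E -> active={job_B:*/12}
Op 4: register job_A */8 -> active={job_A:*/8, job_B:*/12}
Op 5: register job_A */13 -> active={job_A:*/13, job_B:*/12}
Op 6: unregister job_B -> active={job_A:*/13}
Op 7: register job_A */2 -> active={job_A:*/2}
Op 8: unregister job_A -> active={}
Op 9: register job_D */19 -> active={job_D:*/19}
Op 10: register job_B */18 -> active={job_B:*/18, job_D:*/19}
Op 11: register job_E */11 -> active={job_B:*/18, job_D:*/19, job_E:*/11}
Op 12: register job_D */14 -> active={job_B:*/18, job_D:*/14, job_E:*/11}
Op 13: unregister job_E -> active={job_B:*/18, job_D:*/14}
  job_B: interval 18, next fire after T=259 is 270
  job_D: interval 14, next fire after T=259 is 266
Earliest fire time = 266 (job job_D)

Answer: 266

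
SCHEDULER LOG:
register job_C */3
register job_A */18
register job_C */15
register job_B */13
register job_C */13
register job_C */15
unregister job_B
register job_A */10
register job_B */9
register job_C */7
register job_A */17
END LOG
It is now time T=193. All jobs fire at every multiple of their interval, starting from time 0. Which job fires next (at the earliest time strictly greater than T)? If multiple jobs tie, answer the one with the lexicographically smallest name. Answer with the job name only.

Op 1: register job_C */3 -> active={job_C:*/3}
Op 2: register job_A */18 -> active={job_A:*/18, job_C:*/3}
Op 3: register job_C */15 -> active={job_A:*/18, job_C:*/15}
Op 4: register job_B */13 -> active={job_A:*/18, job_B:*/13, job_C:*/15}
Op 5: register job_C */13 -> active={job_A:*/18, job_B:*/13, job_C:*/13}
Op 6: register job_C */15 -> active={job_A:*/18, job_B:*/13, job_C:*/15}
Op 7: unregister job_B -> active={job_A:*/18, job_C:*/15}
Op 8: register job_A */10 -> active={job_A:*/10, job_C:*/15}
Op 9: register job_B */9 -> active={job_A:*/10, job_B:*/9, job_C:*/15}
Op 10: register job_C */7 -> active={job_A:*/10, job_B:*/9, job_C:*/7}
Op 11: register job_A */17 -> active={job_A:*/17, job_B:*/9, job_C:*/7}
  job_A: interval 17, next fire after T=193 is 204
  job_B: interval 9, next fire after T=193 is 198
  job_C: interval 7, next fire after T=193 is 196
Earliest = 196, winner (lex tiebreak) = job_C

Answer: job_C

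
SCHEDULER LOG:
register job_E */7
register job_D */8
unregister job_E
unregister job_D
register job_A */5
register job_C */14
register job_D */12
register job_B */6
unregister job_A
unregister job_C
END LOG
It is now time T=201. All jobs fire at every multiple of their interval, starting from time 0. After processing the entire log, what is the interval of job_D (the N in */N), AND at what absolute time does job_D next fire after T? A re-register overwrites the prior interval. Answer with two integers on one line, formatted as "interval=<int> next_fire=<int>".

Answer: interval=12 next_fire=204

Derivation:
Op 1: register job_E */7 -> active={job_E:*/7}
Op 2: register job_D */8 -> active={job_D:*/8, job_E:*/7}
Op 3: unregister job_E -> active={job_D:*/8}
Op 4: unregister job_D -> active={}
Op 5: register job_A */5 -> active={job_A:*/5}
Op 6: register job_C */14 -> active={job_A:*/5, job_C:*/14}
Op 7: register job_D */12 -> active={job_A:*/5, job_C:*/14, job_D:*/12}
Op 8: register job_B */6 -> active={job_A:*/5, job_B:*/6, job_C:*/14, job_D:*/12}
Op 9: unregister job_A -> active={job_B:*/6, job_C:*/14, job_D:*/12}
Op 10: unregister job_C -> active={job_B:*/6, job_D:*/12}
Final interval of job_D = 12
Next fire of job_D after T=201: (201//12+1)*12 = 204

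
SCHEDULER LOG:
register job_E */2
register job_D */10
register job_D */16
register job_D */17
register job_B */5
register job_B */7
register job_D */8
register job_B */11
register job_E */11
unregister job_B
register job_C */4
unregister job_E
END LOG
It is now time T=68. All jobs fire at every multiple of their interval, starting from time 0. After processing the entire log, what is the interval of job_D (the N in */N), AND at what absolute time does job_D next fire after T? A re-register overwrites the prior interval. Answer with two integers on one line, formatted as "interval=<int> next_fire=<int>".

Op 1: register job_E */2 -> active={job_E:*/2}
Op 2: register job_D */10 -> active={job_D:*/10, job_E:*/2}
Op 3: register job_D */16 -> active={job_D:*/16, job_E:*/2}
Op 4: register job_D */17 -> active={job_D:*/17, job_E:*/2}
Op 5: register job_B */5 -> active={job_B:*/5, job_D:*/17, job_E:*/2}
Op 6: register job_B */7 -> active={job_B:*/7, job_D:*/17, job_E:*/2}
Op 7: register job_D */8 -> active={job_B:*/7, job_D:*/8, job_E:*/2}
Op 8: register job_B */11 -> active={job_B:*/11, job_D:*/8, job_E:*/2}
Op 9: register job_E */11 -> active={job_B:*/11, job_D:*/8, job_E:*/11}
Op 10: unregister job_B -> active={job_D:*/8, job_E:*/11}
Op 11: register job_C */4 -> active={job_C:*/4, job_D:*/8, job_E:*/11}
Op 12: unregister job_E -> active={job_C:*/4, job_D:*/8}
Final interval of job_D = 8
Next fire of job_D after T=68: (68//8+1)*8 = 72

Answer: interval=8 next_fire=72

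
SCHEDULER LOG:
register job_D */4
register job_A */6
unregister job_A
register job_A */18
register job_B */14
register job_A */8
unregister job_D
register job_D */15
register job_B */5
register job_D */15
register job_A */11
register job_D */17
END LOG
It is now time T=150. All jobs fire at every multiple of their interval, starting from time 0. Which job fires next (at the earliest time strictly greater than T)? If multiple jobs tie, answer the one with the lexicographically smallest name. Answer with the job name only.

Answer: job_D

Derivation:
Op 1: register job_D */4 -> active={job_D:*/4}
Op 2: register job_A */6 -> active={job_A:*/6, job_D:*/4}
Op 3: unregister job_A -> active={job_D:*/4}
Op 4: register job_A */18 -> active={job_A:*/18, job_D:*/4}
Op 5: register job_B */14 -> active={job_A:*/18, job_B:*/14, job_D:*/4}
Op 6: register job_A */8 -> active={job_A:*/8, job_B:*/14, job_D:*/4}
Op 7: unregister job_D -> active={job_A:*/8, job_B:*/14}
Op 8: register job_D */15 -> active={job_A:*/8, job_B:*/14, job_D:*/15}
Op 9: register job_B */5 -> active={job_A:*/8, job_B:*/5, job_D:*/15}
Op 10: register job_D */15 -> active={job_A:*/8, job_B:*/5, job_D:*/15}
Op 11: register job_A */11 -> active={job_A:*/11, job_B:*/5, job_D:*/15}
Op 12: register job_D */17 -> active={job_A:*/11, job_B:*/5, job_D:*/17}
  job_A: interval 11, next fire after T=150 is 154
  job_B: interval 5, next fire after T=150 is 155
  job_D: interval 17, next fire after T=150 is 153
Earliest = 153, winner (lex tiebreak) = job_D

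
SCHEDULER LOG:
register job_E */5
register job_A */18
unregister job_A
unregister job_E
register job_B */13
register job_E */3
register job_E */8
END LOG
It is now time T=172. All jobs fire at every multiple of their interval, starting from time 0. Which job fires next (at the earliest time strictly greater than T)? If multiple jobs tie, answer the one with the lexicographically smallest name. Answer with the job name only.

Op 1: register job_E */5 -> active={job_E:*/5}
Op 2: register job_A */18 -> active={job_A:*/18, job_E:*/5}
Op 3: unregister job_A -> active={job_E:*/5}
Op 4: unregister job_E -> active={}
Op 5: register job_B */13 -> active={job_B:*/13}
Op 6: register job_E */3 -> active={job_B:*/13, job_E:*/3}
Op 7: register job_E */8 -> active={job_B:*/13, job_E:*/8}
  job_B: interval 13, next fire after T=172 is 182
  job_E: interval 8, next fire after T=172 is 176
Earliest = 176, winner (lex tiebreak) = job_E

Answer: job_E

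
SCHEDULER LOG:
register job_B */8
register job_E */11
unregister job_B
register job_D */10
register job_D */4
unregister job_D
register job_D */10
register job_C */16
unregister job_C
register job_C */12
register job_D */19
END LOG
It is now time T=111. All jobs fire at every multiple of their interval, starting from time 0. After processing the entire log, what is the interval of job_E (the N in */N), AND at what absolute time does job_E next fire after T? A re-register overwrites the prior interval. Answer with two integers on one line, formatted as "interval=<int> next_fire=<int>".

Answer: interval=11 next_fire=121

Derivation:
Op 1: register job_B */8 -> active={job_B:*/8}
Op 2: register job_E */11 -> active={job_B:*/8, job_E:*/11}
Op 3: unregister job_B -> active={job_E:*/11}
Op 4: register job_D */10 -> active={job_D:*/10, job_E:*/11}
Op 5: register job_D */4 -> active={job_D:*/4, job_E:*/11}
Op 6: unregister job_D -> active={job_E:*/11}
Op 7: register job_D */10 -> active={job_D:*/10, job_E:*/11}
Op 8: register job_C */16 -> active={job_C:*/16, job_D:*/10, job_E:*/11}
Op 9: unregister job_C -> active={job_D:*/10, job_E:*/11}
Op 10: register job_C */12 -> active={job_C:*/12, job_D:*/10, job_E:*/11}
Op 11: register job_D */19 -> active={job_C:*/12, job_D:*/19, job_E:*/11}
Final interval of job_E = 11
Next fire of job_E after T=111: (111//11+1)*11 = 121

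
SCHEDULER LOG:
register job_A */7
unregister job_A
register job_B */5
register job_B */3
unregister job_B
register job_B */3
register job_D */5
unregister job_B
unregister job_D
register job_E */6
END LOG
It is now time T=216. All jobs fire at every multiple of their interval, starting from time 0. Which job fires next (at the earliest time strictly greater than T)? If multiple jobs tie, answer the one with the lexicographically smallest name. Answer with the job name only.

Answer: job_E

Derivation:
Op 1: register job_A */7 -> active={job_A:*/7}
Op 2: unregister job_A -> active={}
Op 3: register job_B */5 -> active={job_B:*/5}
Op 4: register job_B */3 -> active={job_B:*/3}
Op 5: unregister job_B -> active={}
Op 6: register job_B */3 -> active={job_B:*/3}
Op 7: register job_D */5 -> active={job_B:*/3, job_D:*/5}
Op 8: unregister job_B -> active={job_D:*/5}
Op 9: unregister job_D -> active={}
Op 10: register job_E */6 -> active={job_E:*/6}
  job_E: interval 6, next fire after T=216 is 222
Earliest = 222, winner (lex tiebreak) = job_E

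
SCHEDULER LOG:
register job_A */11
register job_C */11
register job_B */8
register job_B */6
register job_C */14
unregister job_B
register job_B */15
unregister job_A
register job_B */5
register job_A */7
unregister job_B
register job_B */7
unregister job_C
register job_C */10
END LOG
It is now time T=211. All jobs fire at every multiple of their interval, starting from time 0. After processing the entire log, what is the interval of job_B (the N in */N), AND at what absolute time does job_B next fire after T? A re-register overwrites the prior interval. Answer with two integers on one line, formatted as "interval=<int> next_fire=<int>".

Op 1: register job_A */11 -> active={job_A:*/11}
Op 2: register job_C */11 -> active={job_A:*/11, job_C:*/11}
Op 3: register job_B */8 -> active={job_A:*/11, job_B:*/8, job_C:*/11}
Op 4: register job_B */6 -> active={job_A:*/11, job_B:*/6, job_C:*/11}
Op 5: register job_C */14 -> active={job_A:*/11, job_B:*/6, job_C:*/14}
Op 6: unregister job_B -> active={job_A:*/11, job_C:*/14}
Op 7: register job_B */15 -> active={job_A:*/11, job_B:*/15, job_C:*/14}
Op 8: unregister job_A -> active={job_B:*/15, job_C:*/14}
Op 9: register job_B */5 -> active={job_B:*/5, job_C:*/14}
Op 10: register job_A */7 -> active={job_A:*/7, job_B:*/5, job_C:*/14}
Op 11: unregister job_B -> active={job_A:*/7, job_C:*/14}
Op 12: register job_B */7 -> active={job_A:*/7, job_B:*/7, job_C:*/14}
Op 13: unregister job_C -> active={job_A:*/7, job_B:*/7}
Op 14: register job_C */10 -> active={job_A:*/7, job_B:*/7, job_C:*/10}
Final interval of job_B = 7
Next fire of job_B after T=211: (211//7+1)*7 = 217

Answer: interval=7 next_fire=217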